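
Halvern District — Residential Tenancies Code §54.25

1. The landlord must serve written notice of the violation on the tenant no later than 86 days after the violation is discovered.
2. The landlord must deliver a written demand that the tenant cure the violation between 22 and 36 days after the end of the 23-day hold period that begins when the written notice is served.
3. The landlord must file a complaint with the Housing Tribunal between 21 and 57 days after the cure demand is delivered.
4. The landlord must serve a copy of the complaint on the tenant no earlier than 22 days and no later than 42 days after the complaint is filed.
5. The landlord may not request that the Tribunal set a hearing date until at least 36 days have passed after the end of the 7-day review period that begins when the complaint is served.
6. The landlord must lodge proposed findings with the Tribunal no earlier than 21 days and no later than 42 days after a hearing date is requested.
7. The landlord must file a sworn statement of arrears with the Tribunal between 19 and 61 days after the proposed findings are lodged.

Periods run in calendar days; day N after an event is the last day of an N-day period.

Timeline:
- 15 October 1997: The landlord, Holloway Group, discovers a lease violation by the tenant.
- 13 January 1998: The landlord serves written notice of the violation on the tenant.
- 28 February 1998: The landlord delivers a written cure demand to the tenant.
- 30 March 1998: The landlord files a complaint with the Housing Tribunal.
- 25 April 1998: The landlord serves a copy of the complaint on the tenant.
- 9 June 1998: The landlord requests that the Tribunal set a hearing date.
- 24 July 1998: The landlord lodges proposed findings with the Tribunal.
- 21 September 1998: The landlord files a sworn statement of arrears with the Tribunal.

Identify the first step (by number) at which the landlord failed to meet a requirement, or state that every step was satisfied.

Step 1

(1) due by 15 October 1997 + 86 days = 9 January 1998; 13 January 1998 misses that deadline by 4 days.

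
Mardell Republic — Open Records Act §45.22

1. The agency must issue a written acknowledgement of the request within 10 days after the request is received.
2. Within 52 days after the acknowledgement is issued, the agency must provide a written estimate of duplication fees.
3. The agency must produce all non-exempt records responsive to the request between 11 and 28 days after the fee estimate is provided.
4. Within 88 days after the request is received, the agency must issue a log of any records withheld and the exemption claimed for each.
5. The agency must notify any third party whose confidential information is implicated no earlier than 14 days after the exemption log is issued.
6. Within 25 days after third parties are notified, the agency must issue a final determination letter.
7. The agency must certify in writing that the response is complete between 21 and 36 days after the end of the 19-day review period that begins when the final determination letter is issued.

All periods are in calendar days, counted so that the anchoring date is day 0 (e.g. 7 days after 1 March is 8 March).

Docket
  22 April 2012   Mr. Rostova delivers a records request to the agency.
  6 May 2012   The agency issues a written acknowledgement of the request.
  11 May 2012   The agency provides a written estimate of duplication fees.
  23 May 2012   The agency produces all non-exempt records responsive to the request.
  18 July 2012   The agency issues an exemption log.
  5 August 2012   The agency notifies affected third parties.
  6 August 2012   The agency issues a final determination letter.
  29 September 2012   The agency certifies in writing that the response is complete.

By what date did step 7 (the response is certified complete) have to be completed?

The final determination letter is issued on 6 August 2012; the 19-day review period therefore ends 25 August 2012, and step 7 runs from that date. The window is 21–36 days after 25 August 2012; it closes on 30 September 2012.

30 September 2012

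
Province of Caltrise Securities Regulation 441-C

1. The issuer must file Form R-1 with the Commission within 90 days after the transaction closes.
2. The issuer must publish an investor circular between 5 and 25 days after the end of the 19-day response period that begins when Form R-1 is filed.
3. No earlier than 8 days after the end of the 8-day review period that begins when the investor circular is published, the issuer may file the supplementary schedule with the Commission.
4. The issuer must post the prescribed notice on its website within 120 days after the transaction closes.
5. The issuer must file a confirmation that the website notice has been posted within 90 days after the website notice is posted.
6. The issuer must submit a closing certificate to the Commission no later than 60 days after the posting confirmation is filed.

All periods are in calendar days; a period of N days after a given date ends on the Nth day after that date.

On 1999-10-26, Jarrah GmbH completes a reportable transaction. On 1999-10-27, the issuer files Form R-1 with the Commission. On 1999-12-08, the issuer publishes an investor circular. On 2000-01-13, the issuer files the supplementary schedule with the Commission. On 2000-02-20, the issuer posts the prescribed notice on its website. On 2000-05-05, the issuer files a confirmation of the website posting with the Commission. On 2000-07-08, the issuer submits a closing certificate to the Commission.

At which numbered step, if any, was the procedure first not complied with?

Step 6

Step 1 — counting 90 days from 1999-10-26 (when the transaction closes) gives a deadline of 2000-01-24; done 1999-10-27 — timely.
Step 2 — 5 and 25 days from 1999-11-15 (end of the 19-day response period, which began when Form R-1 is filed on 1999-10-27) are 1999-11-20 and 1999-12-10 respectively; done 1999-12-08, which is between those dates.
Step 3 — must wait 8 days from 1999-12-16 (end of the 8-day review period, which began when the investor circular is published on 1999-12-08), so not before 1999-12-24; done 2000-01-13, after the minimum wait.
Step 4 — counting 120 days from 1999-10-26 (when the transaction closes) gives a deadline of 2000-02-23; done 2000-02-20 — timely.
Step 5 — counting 90 days from 2000-02-20 (when the website notice is posted) gives a deadline of 2000-05-20; done 2000-05-05 — timely.
Step 6 — counting 60 days from 2000-05-05 (when the posting confirmation is filed) gives a deadline of 2000-07-04; 2000-07-08 misses that deadline by 4 days.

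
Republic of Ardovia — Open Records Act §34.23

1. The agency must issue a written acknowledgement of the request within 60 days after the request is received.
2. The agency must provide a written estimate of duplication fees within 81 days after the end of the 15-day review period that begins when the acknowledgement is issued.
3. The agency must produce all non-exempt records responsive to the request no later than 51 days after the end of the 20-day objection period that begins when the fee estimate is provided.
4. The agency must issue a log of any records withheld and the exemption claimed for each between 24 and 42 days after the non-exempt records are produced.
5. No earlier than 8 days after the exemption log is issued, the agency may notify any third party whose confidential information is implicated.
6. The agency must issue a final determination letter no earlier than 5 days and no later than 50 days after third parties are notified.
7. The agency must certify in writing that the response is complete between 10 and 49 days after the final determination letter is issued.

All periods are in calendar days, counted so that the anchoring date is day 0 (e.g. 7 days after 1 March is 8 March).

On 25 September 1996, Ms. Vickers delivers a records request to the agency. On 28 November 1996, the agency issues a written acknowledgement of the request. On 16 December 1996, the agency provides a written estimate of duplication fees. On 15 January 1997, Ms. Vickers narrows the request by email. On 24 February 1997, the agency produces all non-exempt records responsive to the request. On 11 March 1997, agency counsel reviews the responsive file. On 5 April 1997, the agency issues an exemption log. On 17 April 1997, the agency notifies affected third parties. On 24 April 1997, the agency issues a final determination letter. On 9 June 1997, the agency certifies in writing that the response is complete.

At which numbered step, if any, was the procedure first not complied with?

(1) due by 25 September 1996 + 60 days = 24 November 1996; not done until 28 November 1996, 4 days after the deadline.
Later steps need not be reached.

Step 1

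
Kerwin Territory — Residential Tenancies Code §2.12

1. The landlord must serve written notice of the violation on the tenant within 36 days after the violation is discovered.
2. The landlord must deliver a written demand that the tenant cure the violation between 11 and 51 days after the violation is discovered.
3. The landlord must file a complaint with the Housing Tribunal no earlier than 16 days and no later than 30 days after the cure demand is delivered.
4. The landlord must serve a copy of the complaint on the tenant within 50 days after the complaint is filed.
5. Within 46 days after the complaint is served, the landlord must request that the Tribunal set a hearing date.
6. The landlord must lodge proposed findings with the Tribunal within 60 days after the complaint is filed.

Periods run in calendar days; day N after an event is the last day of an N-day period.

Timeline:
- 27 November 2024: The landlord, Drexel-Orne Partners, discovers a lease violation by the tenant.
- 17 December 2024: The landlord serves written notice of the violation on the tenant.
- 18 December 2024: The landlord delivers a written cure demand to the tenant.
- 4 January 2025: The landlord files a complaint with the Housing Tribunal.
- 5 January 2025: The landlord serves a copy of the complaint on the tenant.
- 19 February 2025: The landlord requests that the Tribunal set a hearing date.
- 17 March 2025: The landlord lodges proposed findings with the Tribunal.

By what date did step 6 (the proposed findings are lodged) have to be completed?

Step 6 runs from 4 January 2025, when the complaint is filed. 60 days after 4 January 2025 is 5 March 2025.

5 March 2025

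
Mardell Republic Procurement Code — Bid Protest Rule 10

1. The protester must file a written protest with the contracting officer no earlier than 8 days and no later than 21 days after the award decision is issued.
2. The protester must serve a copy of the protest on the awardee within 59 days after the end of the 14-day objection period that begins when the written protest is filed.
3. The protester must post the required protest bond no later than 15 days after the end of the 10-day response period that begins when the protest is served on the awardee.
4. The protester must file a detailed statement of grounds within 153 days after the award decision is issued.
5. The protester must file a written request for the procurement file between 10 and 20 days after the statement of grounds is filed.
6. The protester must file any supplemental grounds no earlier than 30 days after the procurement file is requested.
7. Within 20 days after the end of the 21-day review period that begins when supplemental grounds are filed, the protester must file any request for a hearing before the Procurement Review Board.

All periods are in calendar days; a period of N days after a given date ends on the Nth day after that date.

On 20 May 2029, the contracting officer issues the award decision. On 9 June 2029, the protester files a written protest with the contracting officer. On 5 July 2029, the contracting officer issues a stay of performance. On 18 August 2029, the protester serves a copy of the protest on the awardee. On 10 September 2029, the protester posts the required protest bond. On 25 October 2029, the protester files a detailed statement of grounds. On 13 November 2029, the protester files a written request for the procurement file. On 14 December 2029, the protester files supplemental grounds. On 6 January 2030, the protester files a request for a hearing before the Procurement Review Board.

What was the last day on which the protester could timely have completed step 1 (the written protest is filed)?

10 June 2029

Step 1 runs from 20 May 2029, when the award decision is issued. The window is 8–21 days after 20 May 2029; it closes on 10 June 2029.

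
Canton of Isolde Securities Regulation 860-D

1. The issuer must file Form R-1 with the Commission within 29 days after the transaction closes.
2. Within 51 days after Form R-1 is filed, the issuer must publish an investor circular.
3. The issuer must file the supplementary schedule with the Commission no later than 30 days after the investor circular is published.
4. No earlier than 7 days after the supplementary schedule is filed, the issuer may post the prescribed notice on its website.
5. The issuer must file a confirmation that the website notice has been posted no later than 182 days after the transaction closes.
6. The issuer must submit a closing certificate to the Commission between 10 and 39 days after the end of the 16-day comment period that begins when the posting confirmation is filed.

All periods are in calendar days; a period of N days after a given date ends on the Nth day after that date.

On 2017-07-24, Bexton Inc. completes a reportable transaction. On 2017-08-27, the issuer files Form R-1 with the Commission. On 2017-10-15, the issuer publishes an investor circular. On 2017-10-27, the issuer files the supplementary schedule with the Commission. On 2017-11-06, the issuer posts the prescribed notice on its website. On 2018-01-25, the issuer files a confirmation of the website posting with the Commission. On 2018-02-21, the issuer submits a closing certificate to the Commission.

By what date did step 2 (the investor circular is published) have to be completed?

Step 2 runs from 2017-08-27, when Form R-1 is filed. 51 days after 2017-08-27 is 2017-10-17.

2017-10-17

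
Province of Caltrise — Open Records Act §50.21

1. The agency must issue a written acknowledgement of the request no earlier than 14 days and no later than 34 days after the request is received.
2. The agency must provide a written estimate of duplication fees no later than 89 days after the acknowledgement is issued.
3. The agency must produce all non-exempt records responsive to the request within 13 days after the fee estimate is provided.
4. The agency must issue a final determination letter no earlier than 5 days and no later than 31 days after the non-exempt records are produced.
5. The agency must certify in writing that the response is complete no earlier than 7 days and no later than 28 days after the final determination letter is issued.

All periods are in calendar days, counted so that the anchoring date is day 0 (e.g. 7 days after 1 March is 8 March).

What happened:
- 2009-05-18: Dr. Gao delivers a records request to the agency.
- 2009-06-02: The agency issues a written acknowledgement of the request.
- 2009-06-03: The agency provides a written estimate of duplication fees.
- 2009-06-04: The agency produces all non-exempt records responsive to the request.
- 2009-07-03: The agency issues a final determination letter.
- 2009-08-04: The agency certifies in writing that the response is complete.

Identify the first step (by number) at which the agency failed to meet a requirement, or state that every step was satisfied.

Step 1 — 14 and 34 days from 2009-05-18 (when the request is received) are 2009-06-01 and 2009-06-21 respectively; done 2009-06-02 — within the window.
Step 2 — counting 89 days from 2009-06-02 (when the acknowledgement is issued) gives a deadline of 2009-08-30; completed 2009-06-03, before the deadline.
Step 3 — counting 13 days from 2009-06-03 (when the fee estimate is provided) gives a deadline of 2009-06-16; done 2009-06-04 — timely.
Step 4 — 5 and 31 days from 2009-06-04 (when the non-exempt records are produced) are 2009-06-09 and 2009-07-05 respectively; done 2009-07-03, which is between those dates.
Step 5 — 7 and 28 days from 2009-07-03 (when the final determination letter is issued) are 2009-07-10 and 2009-07-31 respectively; 2009-08-04 is 4 days past the end of the window.

Step 5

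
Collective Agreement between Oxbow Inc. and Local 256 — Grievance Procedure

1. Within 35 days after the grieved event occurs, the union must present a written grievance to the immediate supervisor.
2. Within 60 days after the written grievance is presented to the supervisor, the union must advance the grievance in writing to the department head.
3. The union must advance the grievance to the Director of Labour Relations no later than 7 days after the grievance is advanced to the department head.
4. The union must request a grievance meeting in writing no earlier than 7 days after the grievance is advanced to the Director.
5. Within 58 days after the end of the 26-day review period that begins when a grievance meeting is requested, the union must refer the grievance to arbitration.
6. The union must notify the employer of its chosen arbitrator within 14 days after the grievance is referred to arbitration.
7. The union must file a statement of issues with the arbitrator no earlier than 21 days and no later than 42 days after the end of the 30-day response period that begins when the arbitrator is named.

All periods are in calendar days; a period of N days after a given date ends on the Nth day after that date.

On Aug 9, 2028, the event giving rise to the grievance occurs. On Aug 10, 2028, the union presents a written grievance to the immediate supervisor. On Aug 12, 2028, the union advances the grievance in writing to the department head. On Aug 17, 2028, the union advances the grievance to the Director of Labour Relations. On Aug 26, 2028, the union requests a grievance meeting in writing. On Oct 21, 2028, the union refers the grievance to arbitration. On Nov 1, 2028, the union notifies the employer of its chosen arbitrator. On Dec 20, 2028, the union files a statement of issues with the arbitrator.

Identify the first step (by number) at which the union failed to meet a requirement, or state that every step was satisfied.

(1) due by Aug 9, 2028 + 35 days = Sep 13, 2028; Aug 10, 2028 is within that limit.
(2) due by Aug 10, 2028 + 60 days = Oct 9, 2028; completed Aug 12, 2028, before the deadline.
(3) due by Aug 12, 2028 + 7 days = Aug 19, 2028; done Aug 17, 2028 — timely.
(4) permitted from Aug 17, 2028 + 7 days = Aug 24, 2028 onward; done Aug 26, 2028, after the minimum wait.
(5) due by Sep 21, 2028 + 58 days = Nov 18, 2028; completed Oct 21, 2028, before the deadline.
(6) due by Oct 21, 2028 + 14 days = Nov 4, 2028; done Nov 1, 2028 — timely.
(7) the permitted window runs from Dec 1, 2028 + 21 = Dec 22, 2028 to Dec 1, 2028 + 42 = Jan 12, 2029; Dec 20, 2028 is 2 days too early.

Step 7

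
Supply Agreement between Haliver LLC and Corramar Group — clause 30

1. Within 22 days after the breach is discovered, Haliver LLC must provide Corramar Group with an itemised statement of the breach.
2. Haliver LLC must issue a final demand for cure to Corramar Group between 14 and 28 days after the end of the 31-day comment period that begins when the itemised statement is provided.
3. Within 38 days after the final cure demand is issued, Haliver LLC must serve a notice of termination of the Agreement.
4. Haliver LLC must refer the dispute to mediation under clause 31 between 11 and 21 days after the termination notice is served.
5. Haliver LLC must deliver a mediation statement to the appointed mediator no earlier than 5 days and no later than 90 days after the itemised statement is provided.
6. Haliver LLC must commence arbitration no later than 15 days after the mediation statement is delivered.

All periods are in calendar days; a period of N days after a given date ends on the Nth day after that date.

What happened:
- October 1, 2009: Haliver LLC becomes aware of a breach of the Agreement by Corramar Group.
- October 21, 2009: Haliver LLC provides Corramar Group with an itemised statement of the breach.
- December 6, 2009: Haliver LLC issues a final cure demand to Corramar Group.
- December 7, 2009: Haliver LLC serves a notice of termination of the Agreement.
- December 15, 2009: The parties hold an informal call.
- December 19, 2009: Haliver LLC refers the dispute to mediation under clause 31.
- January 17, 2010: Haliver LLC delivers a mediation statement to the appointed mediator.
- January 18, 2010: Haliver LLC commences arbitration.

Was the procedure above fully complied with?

Yes

Step 1 — counting 22 days from October 1, 2009 (when the breach is discovered) gives a deadline of October 23, 2009; completed October 21, 2009, before the deadline.
Step 2 — 14 and 28 days from November 21, 2009 (end of the 31-day comment period, which began when the itemised statement is provided on October 21, 2009) are December 5, 2009 and December 19, 2009 respectively; December 6, 2009 falls inside that range.
Step 3 — counting 38 days from December 6, 2009 (when the final cure demand is issued) gives a deadline of January 13, 2010; December 7, 2009 is within that limit.
Step 4 — 11 and 21 days from December 7, 2009 (when the termination notice is served) are December 18, 2009 and December 28, 2009 respectively; December 19, 2009 falls inside that range.
Step 5 — 5 and 90 days from October 21, 2009 (when the itemised statement is provided) are October 26, 2009 and January 19, 2010 respectively; January 17, 2010 falls inside that range.
Step 6 — counting 15 days from January 17, 2010 (when the mediation statement is delivered) gives a deadline of February 1, 2010; January 18, 2010 is within that limit.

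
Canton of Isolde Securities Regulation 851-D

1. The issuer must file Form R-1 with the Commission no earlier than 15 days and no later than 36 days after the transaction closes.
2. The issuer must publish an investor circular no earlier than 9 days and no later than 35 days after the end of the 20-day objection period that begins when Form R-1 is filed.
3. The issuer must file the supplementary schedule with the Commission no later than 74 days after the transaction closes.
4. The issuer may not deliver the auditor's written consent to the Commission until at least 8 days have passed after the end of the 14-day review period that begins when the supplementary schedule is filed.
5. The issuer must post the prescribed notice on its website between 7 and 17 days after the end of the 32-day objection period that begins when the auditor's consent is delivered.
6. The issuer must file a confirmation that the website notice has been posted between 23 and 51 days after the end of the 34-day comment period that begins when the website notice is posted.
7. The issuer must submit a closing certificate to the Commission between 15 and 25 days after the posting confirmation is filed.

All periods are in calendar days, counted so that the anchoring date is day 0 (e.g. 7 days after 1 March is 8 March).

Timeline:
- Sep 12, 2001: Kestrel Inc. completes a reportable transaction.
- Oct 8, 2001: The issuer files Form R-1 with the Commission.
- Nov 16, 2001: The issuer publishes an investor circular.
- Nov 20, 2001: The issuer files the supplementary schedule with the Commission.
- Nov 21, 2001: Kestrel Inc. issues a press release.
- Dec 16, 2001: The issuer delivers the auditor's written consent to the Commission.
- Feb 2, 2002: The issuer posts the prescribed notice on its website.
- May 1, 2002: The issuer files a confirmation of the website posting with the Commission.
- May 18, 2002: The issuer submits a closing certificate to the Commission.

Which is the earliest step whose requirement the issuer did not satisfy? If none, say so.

Step 6

Step 1: the window is 15–36 days after Sep 12, 2001 (when the transaction closes), so Sep 27, 2001 through Oct 18, 2001; done Oct 8, 2001, which is between those dates.
Step 2: the window is 9–35 days after Oct 28, 2001 (end of the 20-day objection period, which began when Form R-1 is filed on Oct 8, 2001), so Nov 6, 2001 through Dec 2, 2001; done Nov 16, 2001, which is between those dates.
Step 3: 74 days after Sep 12, 2001 (when the transaction closes) is Nov 25, 2001; done Nov 20, 2001 — timely.
Step 4: the earliest permitted date is 8 days after Dec 4, 2001 (end of the 14-day review period, which began when the supplementary schedule is filed on Nov 20, 2001), i.e. Dec 12, 2001; done Dec 16, 2001 — permitted.
Step 5: the window is 7–17 days after Jan 17, 2002 (end of the 32-day objection period, which began when the auditor's consent is delivered on Dec 16, 2001), so Jan 24, 2002 through Feb 3, 2002; done Feb 2, 2002, which is between those dates.
Step 6: the window is 23–51 days after Mar 8, 2002 (end of the 34-day comment period, which began when the website notice is posted on Feb 2, 2002), so Mar 31, 2002 through Apr 28, 2002; done May 1, 2002 — 3 days after the window closed.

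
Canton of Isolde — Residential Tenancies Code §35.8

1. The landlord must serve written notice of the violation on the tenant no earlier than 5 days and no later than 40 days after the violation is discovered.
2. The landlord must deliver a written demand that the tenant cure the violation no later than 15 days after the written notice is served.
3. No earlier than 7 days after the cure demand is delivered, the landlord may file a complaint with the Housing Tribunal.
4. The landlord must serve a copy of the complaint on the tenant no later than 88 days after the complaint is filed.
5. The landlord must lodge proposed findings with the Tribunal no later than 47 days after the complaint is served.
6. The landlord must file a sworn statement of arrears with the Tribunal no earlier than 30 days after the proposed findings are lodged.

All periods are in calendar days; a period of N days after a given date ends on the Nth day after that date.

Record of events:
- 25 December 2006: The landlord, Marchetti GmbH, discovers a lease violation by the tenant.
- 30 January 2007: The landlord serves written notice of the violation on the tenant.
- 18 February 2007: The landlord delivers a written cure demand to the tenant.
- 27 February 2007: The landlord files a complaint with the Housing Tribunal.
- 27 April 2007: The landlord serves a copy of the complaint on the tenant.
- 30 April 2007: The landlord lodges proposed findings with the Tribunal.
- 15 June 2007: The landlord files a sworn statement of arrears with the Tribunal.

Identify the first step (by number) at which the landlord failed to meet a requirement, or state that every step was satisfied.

Step 1: the window is 5–40 days after 25 December 2006 (when the violation is discovered), so 30 December 2006 through 3 February 2007; 30 January 2007 falls inside that range.
Step 2: 15 days after 30 January 2007 (when the written notice is served) is 14 February 2007; not done until 18 February 2007, 4 days after the deadline.

Step 2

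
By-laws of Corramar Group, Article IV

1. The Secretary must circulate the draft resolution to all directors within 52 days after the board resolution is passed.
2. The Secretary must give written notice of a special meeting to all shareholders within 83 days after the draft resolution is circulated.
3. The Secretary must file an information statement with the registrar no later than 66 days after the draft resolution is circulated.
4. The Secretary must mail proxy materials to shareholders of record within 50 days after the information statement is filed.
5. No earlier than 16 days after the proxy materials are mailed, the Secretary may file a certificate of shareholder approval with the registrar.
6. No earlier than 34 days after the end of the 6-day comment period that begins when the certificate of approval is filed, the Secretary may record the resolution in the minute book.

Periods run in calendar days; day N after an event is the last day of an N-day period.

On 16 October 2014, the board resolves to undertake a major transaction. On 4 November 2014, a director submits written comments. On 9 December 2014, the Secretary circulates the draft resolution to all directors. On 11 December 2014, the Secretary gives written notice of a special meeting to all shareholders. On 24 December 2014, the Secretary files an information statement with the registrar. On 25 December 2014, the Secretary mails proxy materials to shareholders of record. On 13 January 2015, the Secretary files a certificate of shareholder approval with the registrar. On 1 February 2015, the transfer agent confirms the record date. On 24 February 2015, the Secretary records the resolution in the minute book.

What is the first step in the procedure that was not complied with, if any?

Step 1: 52 days after 16 October 2014 (when the board resolution is passed) is 7 December 2014; done 9 December 2014 — 2 days late.

Step 1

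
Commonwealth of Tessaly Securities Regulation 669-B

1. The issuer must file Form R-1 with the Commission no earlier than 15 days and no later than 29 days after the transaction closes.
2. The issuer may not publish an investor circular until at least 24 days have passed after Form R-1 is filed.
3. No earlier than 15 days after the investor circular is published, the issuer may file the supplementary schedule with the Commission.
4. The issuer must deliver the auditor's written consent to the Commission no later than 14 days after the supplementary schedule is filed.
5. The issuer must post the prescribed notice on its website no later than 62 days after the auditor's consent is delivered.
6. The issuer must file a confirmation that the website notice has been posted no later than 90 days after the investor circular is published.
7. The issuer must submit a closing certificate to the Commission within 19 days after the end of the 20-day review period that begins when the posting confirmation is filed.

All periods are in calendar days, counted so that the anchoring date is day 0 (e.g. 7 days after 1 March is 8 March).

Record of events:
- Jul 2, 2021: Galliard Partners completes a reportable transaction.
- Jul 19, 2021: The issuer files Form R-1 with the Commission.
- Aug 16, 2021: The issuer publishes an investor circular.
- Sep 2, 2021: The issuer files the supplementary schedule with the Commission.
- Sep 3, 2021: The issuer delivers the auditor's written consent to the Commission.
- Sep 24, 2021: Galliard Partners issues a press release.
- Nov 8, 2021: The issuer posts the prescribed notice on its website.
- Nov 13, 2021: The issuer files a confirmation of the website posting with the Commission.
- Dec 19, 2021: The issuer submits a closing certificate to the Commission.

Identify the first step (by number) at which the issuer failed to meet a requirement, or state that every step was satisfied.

Step 1 — 15 and 29 days from Jul 2, 2021 (when the transaction closes) are Jul 17, 2021 and Jul 31, 2021 respectively; done Jul 19, 2021 — within the window.
Step 2 — must wait 24 days from Jul 19, 2021 (when Form R-1 is filed), so not before Aug 12, 2021; done Aug 16, 2021, after the minimum wait.
Step 3 — must wait 15 days from Aug 16, 2021 (when the investor circular is published), so not before Aug 31, 2021; done Sep 2, 2021, after the minimum wait.
Step 4 — counting 14 days from Sep 2, 2021 (when the supplementary schedule is filed) gives a deadline of Sep 16, 2021; Sep 3, 2021 is within that limit.
Step 5 — counting 62 days from Sep 3, 2021 (when the auditor's consent is delivered) gives a deadline of Nov 4, 2021; done Nov 8, 2021 — 4 days late.

Step 5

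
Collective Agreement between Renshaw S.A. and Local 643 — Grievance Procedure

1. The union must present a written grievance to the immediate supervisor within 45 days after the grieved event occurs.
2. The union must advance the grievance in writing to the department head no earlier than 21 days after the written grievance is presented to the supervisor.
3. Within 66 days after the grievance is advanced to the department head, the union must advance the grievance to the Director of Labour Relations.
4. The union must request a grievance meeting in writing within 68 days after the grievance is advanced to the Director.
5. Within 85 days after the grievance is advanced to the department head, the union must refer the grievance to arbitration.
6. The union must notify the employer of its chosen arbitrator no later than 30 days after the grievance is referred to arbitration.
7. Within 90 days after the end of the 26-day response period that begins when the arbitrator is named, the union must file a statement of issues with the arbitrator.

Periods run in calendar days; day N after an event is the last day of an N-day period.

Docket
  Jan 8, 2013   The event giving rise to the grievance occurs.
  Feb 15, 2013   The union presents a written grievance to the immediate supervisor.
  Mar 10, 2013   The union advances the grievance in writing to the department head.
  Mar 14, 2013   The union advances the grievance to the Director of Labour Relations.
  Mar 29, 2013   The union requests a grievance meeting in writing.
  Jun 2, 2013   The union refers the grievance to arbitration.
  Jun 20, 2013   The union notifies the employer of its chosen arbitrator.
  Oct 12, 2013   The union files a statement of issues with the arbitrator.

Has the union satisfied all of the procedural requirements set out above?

Yes

Step 1 — counting 45 days from Jan 8, 2013 (when the grieved event occurs) gives a deadline of Feb 22, 2013; done Feb 15, 2013 — timely.
Step 2 — must wait 21 days from Feb 15, 2013 (when the written grievance is presented to the supervisor), so not before Mar 8, 2013; Mar 10, 2013 is on or after that date.
Step 3 — counting 66 days from Mar 10, 2013 (when the grievance is advanced to the department head) gives a deadline of May 15, 2013; done Mar 14, 2013 — timely.
Step 4 — counting 68 days from Mar 14, 2013 (when the grievance is advanced to the Director) gives a deadline of May 21, 2013; completed Mar 29, 2013, before the deadline.
Step 5 — counting 85 days from Mar 10, 2013 (when the grievance is advanced to the department head) gives a deadline of Jun 3, 2013; completed Jun 2, 2013, before the deadline.
Step 6 — counting 30 days from Jun 2, 2013 (when the grievance is referred to arbitration) gives a deadline of Jul 2, 2013; Jun 20, 2013 is within that limit.
Step 7 — counting 90 days from Jul 16, 2013 (end of the 26-day response period, which began when the arbitrator is named on Jun 20, 2013) gives a deadline of Oct 14, 2013; done Oct 12, 2013 — timely.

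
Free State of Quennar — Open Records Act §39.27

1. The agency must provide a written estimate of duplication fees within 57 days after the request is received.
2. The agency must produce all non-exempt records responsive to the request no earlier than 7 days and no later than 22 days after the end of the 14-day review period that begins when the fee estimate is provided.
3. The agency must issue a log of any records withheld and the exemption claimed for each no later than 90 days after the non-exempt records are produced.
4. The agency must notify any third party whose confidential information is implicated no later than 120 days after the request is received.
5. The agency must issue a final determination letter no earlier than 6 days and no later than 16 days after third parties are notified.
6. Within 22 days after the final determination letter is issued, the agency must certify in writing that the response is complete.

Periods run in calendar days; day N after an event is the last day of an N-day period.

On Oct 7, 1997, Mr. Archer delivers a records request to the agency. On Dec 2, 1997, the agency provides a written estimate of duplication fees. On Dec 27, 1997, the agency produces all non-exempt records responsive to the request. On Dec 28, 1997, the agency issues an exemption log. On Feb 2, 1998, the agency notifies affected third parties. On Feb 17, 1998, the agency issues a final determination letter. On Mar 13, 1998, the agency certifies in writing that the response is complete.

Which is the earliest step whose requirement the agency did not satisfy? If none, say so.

Step 6

Step 1: 57 days after Oct 7, 1997 (when the request is received) is Dec 3, 1997; done Dec 2, 1997 — timely.
Step 2: the window is 7–22 days after Dec 16, 1997 (end of the 14-day review period, which began when the fee estimate is provided on Dec 2, 1997), so Dec 23, 1997 through Jan 7, 1998; Dec 27, 1997 falls inside that range.
Step 3: 90 days after Dec 27, 1997 (when the non-exempt records are produced) is Mar 27, 1998; Dec 28, 1997 is within that limit.
Step 4: 120 days after Oct 7, 1997 (when the request is received) is Feb 4, 1998; Feb 2, 1998 is within that limit.
Step 5: the window is 6–16 days after Feb 2, 1998 (when third parties are notified), so Feb 8, 1998 through Feb 18, 1998; done Feb 17, 1998, which is between those dates.
Step 6: 22 days after Feb 17, 1998 (when the final determination letter is issued) is Mar 11, 1998; not done until Mar 13, 1998, 2 days after the deadline.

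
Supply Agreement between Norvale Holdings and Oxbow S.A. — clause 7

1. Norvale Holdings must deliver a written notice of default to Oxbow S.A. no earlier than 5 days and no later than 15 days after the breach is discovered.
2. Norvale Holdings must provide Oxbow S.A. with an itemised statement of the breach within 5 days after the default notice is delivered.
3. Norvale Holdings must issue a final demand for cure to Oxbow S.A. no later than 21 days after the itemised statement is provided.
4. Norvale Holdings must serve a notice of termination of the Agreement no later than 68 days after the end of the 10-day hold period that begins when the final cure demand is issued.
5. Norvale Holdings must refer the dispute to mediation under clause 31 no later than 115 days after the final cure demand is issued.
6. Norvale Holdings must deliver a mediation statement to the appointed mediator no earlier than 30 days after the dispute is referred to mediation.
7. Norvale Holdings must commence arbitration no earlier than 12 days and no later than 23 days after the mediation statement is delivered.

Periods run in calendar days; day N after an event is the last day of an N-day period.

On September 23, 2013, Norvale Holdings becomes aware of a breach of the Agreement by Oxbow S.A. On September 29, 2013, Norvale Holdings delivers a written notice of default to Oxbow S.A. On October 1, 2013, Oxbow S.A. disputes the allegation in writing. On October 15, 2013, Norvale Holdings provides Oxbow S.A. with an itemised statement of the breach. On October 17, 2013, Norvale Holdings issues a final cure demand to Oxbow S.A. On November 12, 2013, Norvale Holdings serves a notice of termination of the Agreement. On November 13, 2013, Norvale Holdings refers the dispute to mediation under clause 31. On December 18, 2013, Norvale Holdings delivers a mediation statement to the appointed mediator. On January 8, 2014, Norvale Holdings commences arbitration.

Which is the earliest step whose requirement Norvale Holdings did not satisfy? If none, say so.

Step 2

Step 1: the window is 5–15 days after September 23, 2013 (when the breach is discovered), so September 28, 2013 through October 8, 2013; September 29, 2013 falls inside that range.
Step 2: 5 days after September 29, 2013 (when the default notice is delivered) is October 4, 2013; done October 15, 2013 — 11 days late.
The procedure was therefore not followed at step 2.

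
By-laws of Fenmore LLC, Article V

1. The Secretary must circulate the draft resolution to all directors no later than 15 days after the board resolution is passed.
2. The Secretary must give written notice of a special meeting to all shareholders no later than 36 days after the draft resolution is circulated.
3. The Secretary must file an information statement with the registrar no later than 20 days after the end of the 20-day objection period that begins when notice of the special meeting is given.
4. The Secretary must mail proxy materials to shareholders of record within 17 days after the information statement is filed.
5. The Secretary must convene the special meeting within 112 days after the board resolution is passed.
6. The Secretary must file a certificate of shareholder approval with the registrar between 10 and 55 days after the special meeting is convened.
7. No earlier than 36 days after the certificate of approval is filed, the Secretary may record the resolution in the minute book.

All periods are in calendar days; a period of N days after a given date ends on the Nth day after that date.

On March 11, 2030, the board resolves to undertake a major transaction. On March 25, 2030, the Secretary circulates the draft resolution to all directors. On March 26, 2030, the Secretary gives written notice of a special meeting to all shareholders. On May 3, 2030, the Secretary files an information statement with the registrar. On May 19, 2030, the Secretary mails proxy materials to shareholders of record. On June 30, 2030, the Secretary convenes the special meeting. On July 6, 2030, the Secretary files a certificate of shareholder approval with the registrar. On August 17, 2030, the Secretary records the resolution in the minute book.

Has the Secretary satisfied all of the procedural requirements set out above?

Step 1: 15 days after March 11, 2030 (when the board resolution is passed) is March 26, 2030; March 25, 2030 is within that limit.
Step 2: 36 days after March 25, 2030 (when the draft resolution is circulated) is April 30, 2030; March 26, 2030 is within that limit.
Step 3: 20 days after April 15, 2030 (end of the 20-day objection period, which began when notice of the special meeting is given on March 26, 2030) is May 5, 2030; May 3, 2030 is within that limit.
Step 4: 17 days after May 3, 2030 (when the information statement is filed) is May 20, 2030; done May 19, 2030 — timely.
Step 5: 112 days after March 11, 2030 (when the board resolution is passed) is July 1, 2030; done June 30, 2030 — timely.
Step 6: the window is 10–55 days after June 30, 2030 (when the special meeting is convened), so July 10, 2030 through August 24, 2030; done July 6, 2030 — 4 days before the window opened.
That is the first point of non-compliance.

No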